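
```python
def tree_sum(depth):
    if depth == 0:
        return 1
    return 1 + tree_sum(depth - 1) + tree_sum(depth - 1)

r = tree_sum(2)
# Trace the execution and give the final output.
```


tree_sum(2)
= 1 + tree_sum(1) + tree_sum(1)
= 1 + 2 * tree_sum(1)
tree_sum(k) = 2^(k+1) - 1
tree_sum(0) = 1
tree_sum(1) = 3
tree_sum(2) = 7
tree_sum(2) = 2^3 - 1 = 7


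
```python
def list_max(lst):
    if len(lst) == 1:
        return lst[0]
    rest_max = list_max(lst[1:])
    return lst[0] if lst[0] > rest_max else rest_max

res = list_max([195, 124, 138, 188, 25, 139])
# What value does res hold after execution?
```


list_max([195, 124, 138, 188, 25, 139])
= compare 195 with list_max([124, 138, 188, 25, 139])
= compare 124 with list_max([138, 188, 25, 139])
= compare 138 with list_max([188, 25, 139])
= compare 188 with list_max([25, 139])
= compare 25 with list_max([139])
Base: list_max([139]) = 139
compare 25 with 139: max = 139
compare 188 with 139: max = 188
compare 138 with 188: max = 188
compare 124 with 188: max = 188
compare 195 with 188: max = 195
= 195


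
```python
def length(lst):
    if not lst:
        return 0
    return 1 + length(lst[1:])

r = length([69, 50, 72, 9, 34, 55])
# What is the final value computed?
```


length([69, 50, 72, 9, 34, 55])
= 1 + length([50, 72, 9, 34, 55])
= 1 + 1 + length([72, 9, 34, 55])
= 1 + 1 + 1 + length([9, 34, 55])
= 1 + 1 + 1 + 1 + length([34, 55])
= 1 + 1 + 1 + 1 + 1 + length([55])
= 1 + 1 + 1 + 1 + 1 + 1 + length([])
= 1 + 1 + 1 + 1 + 1 + 1 + 0
= 6


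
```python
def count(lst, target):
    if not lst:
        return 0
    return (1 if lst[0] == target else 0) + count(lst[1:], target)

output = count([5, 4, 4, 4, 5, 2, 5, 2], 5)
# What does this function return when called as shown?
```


count([5, 4, 4, 4, 5, 2, 5, 2], 5)
lst[0]=5 == 5: 1 + count([4, 4, 4, 5, 2, 5, 2], 5)
lst[0]=4 != 5: 0 + count([4, 4, 5, 2, 5, 2], 5)
lst[0]=4 != 5: 0 + count([4, 5, 2, 5, 2], 5)
lst[0]=4 != 5: 0 + count([5, 2, 5, 2], 5)
lst[0]=5 == 5: 1 + count([2, 5, 2], 5)
lst[0]=2 != 5: 0 + count([5, 2], 5)
lst[0]=5 == 5: 1 + count([2], 5)
lst[0]=2 != 5: 0 + count([], 5)
= 3


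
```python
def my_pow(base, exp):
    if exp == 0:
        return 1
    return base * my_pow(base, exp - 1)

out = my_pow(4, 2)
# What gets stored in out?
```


my_pow(4, 2)
= 4 * my_pow(4, 1)
= 4 * 4 * my_pow(4, 0)
= 4 * 4 * 1
= 16


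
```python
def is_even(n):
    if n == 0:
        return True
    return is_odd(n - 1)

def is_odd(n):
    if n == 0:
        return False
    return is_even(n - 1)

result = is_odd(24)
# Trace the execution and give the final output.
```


is_odd(24)
= is_even(23)
= is_odd(22)
= is_even(21)
= is_odd(20)
= is_even(19)
= is_odd(18)
= is_even(17)
= is_odd(16)
= is_even(15)
= is_odd(14)
= is_even(13)
= is_odd(12)
= is_even(11)
= is_odd(10)
= is_even(9)
= is_odd(8)
= is_even(7)
= is_odd(6)
= is_even(5)
= is_odd(4)
= is_even(3)
= is_odd(2)
= is_even(1)
= is_odd(0)
n == 0: return False
= False


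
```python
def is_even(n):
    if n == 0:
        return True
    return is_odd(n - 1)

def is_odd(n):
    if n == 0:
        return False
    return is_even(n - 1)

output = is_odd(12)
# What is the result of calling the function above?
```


is_odd(12)
= is_even(11)
= is_odd(10)
= is_even(9)
= is_odd(8)
= is_even(7)
= is_odd(6)
= is_even(5)
= is_odd(4)
= is_even(3)
= is_odd(2)
= is_even(1)
= is_odd(0)
n == 0: return False
= False


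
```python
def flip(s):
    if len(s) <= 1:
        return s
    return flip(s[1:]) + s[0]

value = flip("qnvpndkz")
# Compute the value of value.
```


flip("qnvpndkz")
= flip("nvpndkz") + "q"
= flip("vpndkz") + "n" + "q"
= flip("pndkz") + "v" + "n" + "q"
= flip("ndkz") + "p" + "v" + "n" + "q"
= flip("dkz") + "n" + "p" + "v" + "n" + "q"
= flip("kz") + "d" + "n" + "p" + "v" + "n" + "q"
= flip("z") + "k" + "d" + "n" + "p" + "v" + "n" + "q"
= "z" + "k" + "d" + "n" + "p" + "v" + "n" + "q"
= "zkdnpvnq"


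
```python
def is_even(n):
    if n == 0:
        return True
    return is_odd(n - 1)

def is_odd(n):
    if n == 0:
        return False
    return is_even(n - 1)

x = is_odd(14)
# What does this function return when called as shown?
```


is_odd(14)
= is_even(13)
= is_odd(12)
= is_even(11)
= is_odd(10)
= is_even(9)
= is_odd(8)
= is_even(7)
= is_odd(6)
= is_even(5)
= is_odd(4)
= is_even(3)
= is_odd(2)
= is_even(1)
= is_odd(0)
n == 0: return False
= False


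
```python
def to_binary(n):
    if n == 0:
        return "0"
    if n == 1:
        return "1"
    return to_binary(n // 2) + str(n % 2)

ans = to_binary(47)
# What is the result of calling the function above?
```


to_binary(47)
= to_binary(23) + "1"
= to_binary(11) + "1" + "1"
= to_binary(5) + "1" + "1" + "1"
= to_binary(2) + "1" + "1" + "1" + "1"
= to_binary(1) + "0" + "1" + "1" + "1" + "1"
= "1" + "0" + "1" + "1" + "1" + "1"
= "101111"


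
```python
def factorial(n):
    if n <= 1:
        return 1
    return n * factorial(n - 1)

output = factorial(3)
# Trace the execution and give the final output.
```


factorial(3)
= 3 * factorial(2)
= 3 * 2 * factorial(1)
= 3 * 2 * 1
= 6


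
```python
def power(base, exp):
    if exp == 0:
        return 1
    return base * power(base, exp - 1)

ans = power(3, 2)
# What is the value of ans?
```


power(3, 2)
= 3 * power(3, 1)
= 3 * 3 * power(3, 0)
= 3 * 3 * 1
= 9


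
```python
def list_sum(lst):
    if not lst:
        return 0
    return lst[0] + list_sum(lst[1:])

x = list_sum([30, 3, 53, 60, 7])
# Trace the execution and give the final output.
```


list_sum([30, 3, 53, 60, 7])
= 30 + list_sum([3, 53, 60, 7])
= 30 + 3 + list_sum([53, 60, 7])
= 30 + 3 + 53 + list_sum([60, 7])
= 30 + 3 + 53 + 60 + list_sum([7])
= 30 + 3 + 53 + 60 + 7 + list_sum([])
= 30 + 3 + 53 + 60 + 7 + 0
= 153


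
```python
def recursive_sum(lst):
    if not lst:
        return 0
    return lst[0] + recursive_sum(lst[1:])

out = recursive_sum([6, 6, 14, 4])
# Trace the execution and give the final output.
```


recursive_sum([6, 6, 14, 4])
= 6 + recursive_sum([6, 14, 4])
= 6 + 6 + recursive_sum([14, 4])
= 6 + 6 + 14 + recursive_sum([4])
= 6 + 6 + 14 + 4 + recursive_sum([])
= 6 + 6 + 14 + 4 + 0
= 30


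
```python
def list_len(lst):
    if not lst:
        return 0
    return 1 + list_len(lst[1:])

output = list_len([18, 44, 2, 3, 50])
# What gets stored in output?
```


list_len([18, 44, 2, 3, 50])
= 1 + list_len([44, 2, 3, 50])
= 1 + 1 + list_len([2, 3, 50])
= 1 + 1 + 1 + list_len([3, 50])
= 1 + 1 + 1 + 1 + list_len([50])
= 1 + 1 + 1 + 1 + 1 + list_len([])
= 1 + 1 + 1 + 1 + 1 + 0
= 5


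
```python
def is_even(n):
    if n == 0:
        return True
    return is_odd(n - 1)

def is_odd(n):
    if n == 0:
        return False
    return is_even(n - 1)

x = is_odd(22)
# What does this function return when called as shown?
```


is_odd(22)
= is_even(21)
= is_odd(20)
= is_even(19)
= is_odd(18)
= is_even(17)
= is_odd(16)
= is_even(15)
= is_odd(14)
= is_even(13)
= is_odd(12)
= is_even(11)
= is_odd(10)
= is_even(9)
= is_odd(8)
= is_even(7)
= is_odd(6)
= is_even(5)
= is_odd(4)
= is_even(3)
= is_odd(2)
= is_even(1)
= is_odd(0)
n == 0: return False
= False


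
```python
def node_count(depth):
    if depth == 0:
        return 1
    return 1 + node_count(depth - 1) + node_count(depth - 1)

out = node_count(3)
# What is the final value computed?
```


node_count(3)
= 1 + node_count(2) + node_count(2)
= 1 + 2 * node_count(2)
node_count(k) = 2^(k+1) - 1
node_count(0) = 1
node_count(1) = 3
node_count(2) = 7
node_count(3) = 15
node_count(3) = 2^4 - 1 = 15


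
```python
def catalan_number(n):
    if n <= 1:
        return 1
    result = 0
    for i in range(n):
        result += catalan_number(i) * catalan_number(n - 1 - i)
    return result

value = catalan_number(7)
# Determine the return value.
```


catalan_number(7)
= sum of catalan_number(i) * catalan_number(7-1-i) for i in 0..6
First compute sub-values bottom-up:
  catalan_number(0) = 1, catalan_number(1) = 1
  catalan_number(2) = 1*1 + 1*1 = 2
  catalan_number(3) = 1*2 + 1*1 + 2*1 = 5
  catalan_number(4) = 1*5 + 1*2 + 2*1 + 5*1 = 14
  catalan_number(5) = 1*14 + 1*5 + 2*2 + 5*1 + 14*1 = 42
  catalan_number(6) = 1*42 + 1*14 + 2*5 + 5*2 + 14*1 + 42*1 = 132
Now catalan_number(7):
  catalan_number(0)*catalan_number(6) = 1*132 = 132
  catalan_number(1)*catalan_number(5) = 1*42 = 42
  catalan_number(2)*catalan_number(4) = 2*14 = 28
  catalan_number(3)*catalan_number(3) = 5*5 = 25
  catalan_number(4)*catalan_number(2) = 14*2 = 28
  catalan_number(5)*catalan_number(1) = 42*1 = 42
  catalan_number(6)*catalan_number(0) = 132*1 = 132
= 132 + 42 + 28 + 25 + 28 + 42 + 132
= 429


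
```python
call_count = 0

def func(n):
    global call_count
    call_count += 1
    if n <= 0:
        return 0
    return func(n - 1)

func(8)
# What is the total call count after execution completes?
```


func(8) calls func(7) calls ... calls func(0)
Total calls: 8 + 1 (for base case) = 9


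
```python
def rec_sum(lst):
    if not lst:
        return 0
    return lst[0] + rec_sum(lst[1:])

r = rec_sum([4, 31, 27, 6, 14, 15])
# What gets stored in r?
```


rec_sum([4, 31, 27, 6, 14, 15])
= 4 + rec_sum([31, 27, 6, 14, 15])
= 4 + 31 + rec_sum([27, 6, 14, 15])
= 4 + 31 + 27 + rec_sum([6, 14, 15])
= 4 + 31 + 27 + 6 + rec_sum([14, 15])
= 4 + 31 + 27 + 6 + 14 + rec_sum([15])
= 4 + 31 + 27 + 6 + 14 + 15 + rec_sum([])
= 4 + 31 + 27 + 6 + 14 + 15 + 0
= 97


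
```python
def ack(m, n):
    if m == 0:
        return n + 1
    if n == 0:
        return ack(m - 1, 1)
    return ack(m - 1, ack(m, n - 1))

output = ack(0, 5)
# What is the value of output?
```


ack(0, 5)
m == 0: return 5 + 1 = 6
= 6


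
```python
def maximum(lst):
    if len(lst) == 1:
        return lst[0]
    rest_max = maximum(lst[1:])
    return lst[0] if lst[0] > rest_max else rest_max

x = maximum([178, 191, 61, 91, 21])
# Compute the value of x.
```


maximum([178, 191, 61, 91, 21])
= compare 178 with maximum([191, 61, 91, 21])
= compare 191 with maximum([61, 91, 21])
= compare 61 with maximum([91, 21])
= compare 91 with maximum([21])
Base: maximum([21]) = 21
compare 91 with 21: max = 91
compare 61 with 91: max = 91
compare 191 with 91: max = 191
compare 178 with 191: max = 191
= 191


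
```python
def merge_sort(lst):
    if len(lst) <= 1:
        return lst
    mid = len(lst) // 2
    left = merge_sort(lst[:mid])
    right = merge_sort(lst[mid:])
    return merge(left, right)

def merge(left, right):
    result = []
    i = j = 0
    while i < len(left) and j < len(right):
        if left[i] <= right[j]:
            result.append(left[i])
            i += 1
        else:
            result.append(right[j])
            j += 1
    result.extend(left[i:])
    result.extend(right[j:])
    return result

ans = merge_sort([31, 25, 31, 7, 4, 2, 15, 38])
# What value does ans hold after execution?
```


merge_sort([31, 25, 31, 7, 4, 2, 15, 38])
Split into [31, 25, 31, 7] and [4, 2, 15, 38]
Left sorted: [7, 25, 31, 31]
Right sorted: [2, 4, 15, 38]
Merge [7, 25, 31, 31] and [2, 4, 15, 38]
= [2, 4, 7, 15, 25, 31, 31, 38]


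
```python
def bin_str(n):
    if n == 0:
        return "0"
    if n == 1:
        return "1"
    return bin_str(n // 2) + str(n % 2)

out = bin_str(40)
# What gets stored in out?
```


bin_str(40)
= bin_str(20) + "0"
= bin_str(10) + "0" + "0"
= bin_str(5) + "0" + "0" + "0"
= bin_str(2) + "1" + "0" + "0" + "0"
= bin_str(1) + "0" + "1" + "0" + "0" + "0"
= "1" + "0" + "1" + "0" + "0" + "0"
= "101000"


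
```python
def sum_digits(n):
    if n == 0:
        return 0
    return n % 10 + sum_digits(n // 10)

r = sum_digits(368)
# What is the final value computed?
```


sum_digits(368)
= 8 + sum_digits(36)
= 8 + 6 + sum_digits(3)
= 8 + 6 + 3 + sum_digits(0)
= 8 + 6 + 3 + 0
= 17


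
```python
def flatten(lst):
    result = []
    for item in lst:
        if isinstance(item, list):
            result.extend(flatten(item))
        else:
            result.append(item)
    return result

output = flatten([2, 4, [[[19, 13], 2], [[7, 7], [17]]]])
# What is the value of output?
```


flatten([2, 4, [[[19, 13], 2], [[7, 7], [17]]]])
Processing each element:
  2 is not a list -> append 2
  4 is not a list -> append 4
  [[[19, 13], 2], [[7, 7], [17]]] is a list -> flatten recursively -> [19, 13, 2, 7, 7, 17]
= [2, 4, 19, 13, 2, 7, 7, 17]


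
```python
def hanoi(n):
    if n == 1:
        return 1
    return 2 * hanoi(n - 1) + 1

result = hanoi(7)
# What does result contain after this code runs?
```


hanoi(7)
= 2 * hanoi(6) + 1
= 2 * (2 * hanoi(5) + 1) + 1
= 2 * (2 * (2 * hanoi(4) + 1) + 1) + 1
= 2 * (2 * (2 * (2 * hanoi(3) + 1) + 1) + 1) + 1
= 2 * (2 * (2 * (2 * (2 * hanoi(2) + 1) + 1) + 1) + 1) + 1
= 2 * (2 * (2 * (2 * (2 * (2 * hanoi(1) + 1) + 1) + 1) + 1) + 1) + 1
Now compute bottom-up:
hanoi(1) = 1
hanoi(2) = 2 * 1 + 1 = 3
hanoi(3) = 2 * 3 + 1 = 7
hanoi(4) = 2 * 7 + 1 = 15
hanoi(5) = 2 * 15 + 1 = 31
hanoi(6) = 2 * 31 + 1 = 63
hanoi(7) = 2 * 63 + 1 = 127
= 127


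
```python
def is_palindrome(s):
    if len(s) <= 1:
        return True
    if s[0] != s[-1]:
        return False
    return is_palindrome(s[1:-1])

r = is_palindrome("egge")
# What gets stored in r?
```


is_palindrome("egge")
"egge": s[0]='e' == s[-1]='e' -> is_palindrome("gg")
"gg": s[0]='g' == s[-1]='g' -> is_palindrome("")
"": len <= 1 -> True
= True


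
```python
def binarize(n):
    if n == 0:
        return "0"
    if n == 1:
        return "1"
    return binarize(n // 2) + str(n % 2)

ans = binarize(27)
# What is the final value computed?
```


binarize(27)
= binarize(13) + "1"
= binarize(6) + "1" + "1"
= binarize(3) + "0" + "1" + "1"
= binarize(1) + "1" + "0" + "1" + "1"
= "1" + "1" + "0" + "1" + "1"
= "11011"


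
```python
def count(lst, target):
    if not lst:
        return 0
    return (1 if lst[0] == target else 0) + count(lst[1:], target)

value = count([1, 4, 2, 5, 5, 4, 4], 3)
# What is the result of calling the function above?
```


count([1, 4, 2, 5, 5, 4, 4], 3)
lst[0]=1 != 3: 0 + count([4, 2, 5, 5, 4, 4], 3)
lst[0]=4 != 3: 0 + count([2, 5, 5, 4, 4], 3)
lst[0]=2 != 3: 0 + count([5, 5, 4, 4], 3)
lst[0]=5 != 3: 0 + count([5, 4, 4], 3)
lst[0]=5 != 3: 0 + count([4, 4], 3)
lst[0]=4 != 3: 0 + count([4], 3)
lst[0]=4 != 3: 0 + count([], 3)
= 0


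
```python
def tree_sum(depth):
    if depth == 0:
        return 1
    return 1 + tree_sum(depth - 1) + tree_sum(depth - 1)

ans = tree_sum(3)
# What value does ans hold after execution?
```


tree_sum(3)
= 1 + tree_sum(2) + tree_sum(2)
= 1 + 2 * tree_sum(2)
tree_sum(k) = 2^(k+1) - 1
tree_sum(0) = 1
tree_sum(1) = 3
tree_sum(2) = 7
tree_sum(3) = 15
tree_sum(3) = 2^4 - 1 = 15


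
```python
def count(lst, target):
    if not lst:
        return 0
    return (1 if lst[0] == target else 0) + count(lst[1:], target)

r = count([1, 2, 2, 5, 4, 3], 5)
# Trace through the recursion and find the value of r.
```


count([1, 2, 2, 5, 4, 3], 5)
lst[0]=1 != 5: 0 + count([2, 2, 5, 4, 3], 5)
lst[0]=2 != 5: 0 + count([2, 5, 4, 3], 5)
lst[0]=2 != 5: 0 + count([5, 4, 3], 5)
lst[0]=5 == 5: 1 + count([4, 3], 5)
lst[0]=4 != 5: 0 + count([3], 5)
lst[0]=3 != 5: 0 + count([], 5)
= 1


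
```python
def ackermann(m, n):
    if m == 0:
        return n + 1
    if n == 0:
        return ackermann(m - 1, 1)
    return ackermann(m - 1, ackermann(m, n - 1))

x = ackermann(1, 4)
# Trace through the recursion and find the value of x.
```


ackermann(1, 4)
= ackermann(0, ackermann(1, 3))
First compute ackermann(1, 3) = 5
= ackermann(0, 5)
= 6


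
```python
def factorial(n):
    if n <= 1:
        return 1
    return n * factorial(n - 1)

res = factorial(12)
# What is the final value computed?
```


factorial(12)
= 12 * factorial(11)
= 12 * 11 * factorial(10)
= 12 * 11 * 10 * factorial(9)
= 12 * 11 * 10 * 9 * factorial(8)
= 12 * 11 * 10 * 9 * 8 * factorial(7)
= 12 * 11 * 10 * 9 * 8 * 7 * factorial(6)
= 12 * 11 * 10 * 9 * 8 * 7 * 6 * factorial(5)
= 12 * 11 * 10 * 9 * 8 * 7 * 6 * 5 * factorial(4)
= 12 * 11 * 10 * 9 * 8 * 7 * 6 * 5 * 4 * factorial(3)
= 12 * 11 * 10 * 9 * 8 * 7 * 6 * 5 * 4 * 3 * factorial(2)
= 12 * 11 * 10 * 9 * 8 * 7 * 6 * 5 * 4 * 3 * 2 * factorial(1)
= 12 * 11 * 10 * 9 * 8 * 7 * 6 * 5 * 4 * 3 * 2 * 1
= 479001600


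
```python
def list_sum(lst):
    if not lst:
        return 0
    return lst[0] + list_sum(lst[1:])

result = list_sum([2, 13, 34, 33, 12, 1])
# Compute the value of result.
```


list_sum([2, 13, 34, 33, 12, 1])
= 2 + list_sum([13, 34, 33, 12, 1])
= 2 + 13 + list_sum([34, 33, 12, 1])
= 2 + 13 + 34 + list_sum([33, 12, 1])
= 2 + 13 + 34 + 33 + list_sum([12, 1])
= 2 + 13 + 34 + 33 + 12 + list_sum([1])
= 2 + 13 + 34 + 33 + 12 + 1 + list_sum([])
= 2 + 13 + 34 + 33 + 12 + 1 + 0
= 95


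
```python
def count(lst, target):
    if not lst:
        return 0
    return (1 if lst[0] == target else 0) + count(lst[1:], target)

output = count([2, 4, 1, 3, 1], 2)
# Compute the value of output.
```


count([2, 4, 1, 3, 1], 2)
lst[0]=2 == 2: 1 + count([4, 1, 3, 1], 2)
lst[0]=4 != 2: 0 + count([1, 3, 1], 2)
lst[0]=1 != 2: 0 + count([3, 1], 2)
lst[0]=3 != 2: 0 + count([1], 2)
lst[0]=1 != 2: 0 + count([], 2)
= 1


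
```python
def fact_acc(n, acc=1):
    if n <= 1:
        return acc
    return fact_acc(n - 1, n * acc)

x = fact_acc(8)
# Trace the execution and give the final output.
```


fact_acc(8, 1)
= fact_acc(7, 8 * 1) = fact_acc(7, 8)
= fact_acc(6, 7 * 8) = fact_acc(6, 56)
= fact_acc(5, 6 * 56) = fact_acc(5, 336)
= fact_acc(4, 5 * 336) = fact_acc(4, 1680)
= fact_acc(3, 4 * 1680) = fact_acc(3, 6720)
= fact_acc(2, 3 * 6720) = fact_acc(2, 20160)
= fact_acc(1, 2 * 20160) = fact_acc(1, 40320)
n <= 1, return acc = 40320


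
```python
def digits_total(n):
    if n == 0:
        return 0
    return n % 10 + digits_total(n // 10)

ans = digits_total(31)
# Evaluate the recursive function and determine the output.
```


digits_total(31)
= 1 + digits_total(3)
= 1 + 3 + digits_total(0)
= 1 + 3 + 0
= 4


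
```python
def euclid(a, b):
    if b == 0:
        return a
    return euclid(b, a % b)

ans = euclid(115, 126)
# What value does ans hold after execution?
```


euclid(115, 126)
= euclid(126, 115 % 126) = euclid(126, 115)
= euclid(115, 126 % 115) = euclid(115, 11)
= euclid(11, 115 % 11) = euclid(11, 5)
= euclid(5, 11 % 5) = euclid(5, 1)
= euclid(1, 5 % 1) = euclid(1, 0)
b == 0, return a = 1


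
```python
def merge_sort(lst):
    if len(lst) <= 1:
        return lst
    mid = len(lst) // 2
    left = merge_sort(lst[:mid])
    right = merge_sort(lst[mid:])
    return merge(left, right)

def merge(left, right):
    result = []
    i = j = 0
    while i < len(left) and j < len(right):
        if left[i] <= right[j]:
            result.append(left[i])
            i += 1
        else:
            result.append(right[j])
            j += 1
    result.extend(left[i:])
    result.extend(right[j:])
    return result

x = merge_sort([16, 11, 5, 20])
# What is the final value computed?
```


merge_sort([16, 11, 5, 20])
Split into [16, 11] and [5, 20]
Left sorted: [11, 16]
Right sorted: [5, 20]
Merge [11, 16] and [5, 20]
= [5, 11, 16, 20]


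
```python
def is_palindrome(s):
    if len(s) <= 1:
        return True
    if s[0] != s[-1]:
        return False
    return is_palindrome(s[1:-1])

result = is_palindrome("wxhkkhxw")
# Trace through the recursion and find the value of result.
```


is_palindrome("wxhkkhxw")
"wxhkkhxw": s[0]='w' == s[-1]='w' -> is_palindrome("xhkkhx")
"xhkkhx": s[0]='x' == s[-1]='x' -> is_palindrome("hkkh")
"hkkh": s[0]='h' == s[-1]='h' -> is_palindrome("kk")
"kk": s[0]='k' == s[-1]='k' -> is_palindrome("")
"": len <= 1 -> True
= True


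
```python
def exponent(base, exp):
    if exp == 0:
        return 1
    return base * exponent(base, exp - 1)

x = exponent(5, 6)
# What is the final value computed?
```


exponent(5, 6)
= 5 * exponent(5, 5)
= 5 * 5 * exponent(5, 4)
= 5 * 5 * 5 * exponent(5, 3)
= 5 * 5 * 5 * 5 * exponent(5, 2)
= 5 * 5 * 5 * 5 * 5 * exponent(5, 1)
= 5 * 5 * 5 * 5 * 5 * 5 * exponent(5, 0)
= 5 * 5 * 5 * 5 * 5 * 5 * 1
= 15625


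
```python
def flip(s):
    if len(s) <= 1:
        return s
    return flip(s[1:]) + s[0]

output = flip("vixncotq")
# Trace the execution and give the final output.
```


flip("vixncotq")
= flip("ixncotq") + "v"
= flip("xncotq") + "i" + "v"
= flip("ncotq") + "x" + "i" + "v"
= flip("cotq") + "n" + "x" + "i" + "v"
= flip("otq") + "c" + "n" + "x" + "i" + "v"
= flip("tq") + "o" + "c" + "n" + "x" + "i" + "v"
= flip("q") + "t" + "o" + "c" + "n" + "x" + "i" + "v"
= "q" + "t" + "o" + "c" + "n" + "x" + "i" + "v"
= "qtocnxiv"


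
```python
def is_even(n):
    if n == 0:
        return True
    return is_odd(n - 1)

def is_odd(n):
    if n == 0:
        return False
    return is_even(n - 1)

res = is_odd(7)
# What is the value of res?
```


is_odd(7)
= is_even(6)
= is_odd(5)
= is_even(4)
= is_odd(3)
= is_even(2)
= is_odd(1)
= is_even(0)
n == 0: return True
= True


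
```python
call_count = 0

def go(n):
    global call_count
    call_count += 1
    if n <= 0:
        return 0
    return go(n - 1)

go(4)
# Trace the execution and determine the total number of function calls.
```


go(4) calls go(3) calls ... calls go(0)
Total calls: 4 + 1 (for base case) = 5


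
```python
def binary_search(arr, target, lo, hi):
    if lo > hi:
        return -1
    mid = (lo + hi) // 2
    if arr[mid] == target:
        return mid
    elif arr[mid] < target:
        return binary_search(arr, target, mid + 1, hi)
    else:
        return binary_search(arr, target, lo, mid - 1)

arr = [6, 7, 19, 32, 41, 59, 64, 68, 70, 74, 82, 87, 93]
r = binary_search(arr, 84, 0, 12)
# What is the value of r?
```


binary_search(arr, 84, 0, 12)
lo=0, hi=12, mid=6, arr[mid]=64
64 < 84, search right half
lo=7, hi=12, mid=9, arr[mid]=74
74 < 84, search right half
lo=10, hi=12, mid=11, arr[mid]=87
87 > 84, search left half
lo=10, hi=10, mid=10, arr[mid]=82
82 < 84, search right half
lo > hi, target not found, return -1
= -1


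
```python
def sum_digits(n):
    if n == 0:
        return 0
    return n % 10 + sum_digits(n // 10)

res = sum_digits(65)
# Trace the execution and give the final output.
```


sum_digits(65)
= 5 + sum_digits(6)
= 5 + 6 + sum_digits(0)
= 5 + 6 + 0
= 11


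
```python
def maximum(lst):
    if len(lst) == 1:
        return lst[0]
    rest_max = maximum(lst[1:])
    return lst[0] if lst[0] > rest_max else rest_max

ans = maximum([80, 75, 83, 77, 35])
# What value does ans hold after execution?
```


maximum([80, 75, 83, 77, 35])
= compare 80 with maximum([75, 83, 77, 35])
= compare 75 with maximum([83, 77, 35])
= compare 83 with maximum([77, 35])
= compare 77 with maximum([35])
Base: maximum([35]) = 35
compare 77 with 35: max = 77
compare 83 with 77: max = 83
compare 75 with 83: max = 83
compare 80 with 83: max = 83
= 83


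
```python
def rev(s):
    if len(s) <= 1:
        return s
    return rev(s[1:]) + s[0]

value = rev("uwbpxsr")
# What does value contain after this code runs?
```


rev("uwbpxsr")
= rev("wbpxsr") + "u"
= rev("bpxsr") + "w" + "u"
= rev("pxsr") + "b" + "w" + "u"
= rev("xsr") + "p" + "b" + "w" + "u"
= rev("sr") + "x" + "p" + "b" + "w" + "u"
= rev("r") + "s" + "x" + "p" + "b" + "w" + "u"
= "r" + "s" + "x" + "p" + "b" + "w" + "u"
= "rsxpbwu"


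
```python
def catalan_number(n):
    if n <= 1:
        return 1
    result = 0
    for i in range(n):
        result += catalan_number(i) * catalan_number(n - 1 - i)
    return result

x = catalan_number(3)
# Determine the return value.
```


catalan_number(3)
= sum of catalan_number(i) * catalan_number(3-1-i) for i in 0..2
First compute sub-values bottom-up:
  catalan_number(0) = 1, catalan_number(1) = 1
  catalan_number(2) = 1*1 + 1*1 = 2
Now catalan_number(3):
  catalan_number(0)*catalan_number(2) = 1*2 = 2
  catalan_number(1)*catalan_number(1) = 1*1 = 1
  catalan_number(2)*catalan_number(0) = 2*1 = 2
= 2 + 1 + 2
= 5


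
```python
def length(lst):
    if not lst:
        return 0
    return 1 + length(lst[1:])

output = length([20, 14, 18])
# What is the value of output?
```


length([20, 14, 18])
= 1 + length([14, 18])
= 1 + 1 + length([18])
= 1 + 1 + 1 + length([])
= 1 + 1 + 1 + 0
= 3


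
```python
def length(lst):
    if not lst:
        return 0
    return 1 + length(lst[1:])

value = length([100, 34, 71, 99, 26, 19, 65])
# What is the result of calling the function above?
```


length([100, 34, 71, 99, 26, 19, 65])
= 1 + length([34, 71, 99, 26, 19, 65])
= 1 + 1 + length([71, 99, 26, 19, 65])
= 1 + 1 + 1 + length([99, 26, 19, 65])
= 1 + 1 + 1 + 1 + length([26, 19, 65])
= 1 + 1 + 1 + 1 + 1 + length([19, 65])
= 1 + 1 + 1 + 1 + 1 + 1 + length([65])
= 1 + 1 + 1 + 1 + 1 + 1 + 1 + length([])
= 1 + 1 + 1 + 1 + 1 + 1 + 1 + 0
= 7


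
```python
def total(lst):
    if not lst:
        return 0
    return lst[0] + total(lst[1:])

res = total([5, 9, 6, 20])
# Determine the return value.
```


total([5, 9, 6, 20])
= 5 + total([9, 6, 20])
= 5 + 9 + total([6, 20])
= 5 + 9 + 6 + total([20])
= 5 + 9 + 6 + 20 + total([])
= 5 + 9 + 6 + 20 + 0
= 40


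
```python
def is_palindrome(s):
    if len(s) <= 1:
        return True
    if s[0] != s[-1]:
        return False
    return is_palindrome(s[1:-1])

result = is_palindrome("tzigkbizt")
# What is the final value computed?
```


is_palindrome("tzigkbizt")
"tzigkbizt": s[0]='t' == s[-1]='t' -> is_palindrome("zigkbiz")
"zigkbiz": s[0]='z' == s[-1]='z' -> is_palindrome("igkbi")
"igkbi": s[0]='i' == s[-1]='i' -> is_palindrome("gkb")
"gkb": s[0]='g' != s[-1]='b' -> False
= False


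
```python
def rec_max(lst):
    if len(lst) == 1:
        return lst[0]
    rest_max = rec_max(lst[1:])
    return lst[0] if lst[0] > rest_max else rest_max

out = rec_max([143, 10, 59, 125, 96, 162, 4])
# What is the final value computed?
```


rec_max([143, 10, 59, 125, 96, 162, 4])
= compare 143 with rec_max([10, 59, 125, 96, 162, 4])
= compare 10 with rec_max([59, 125, 96, 162, 4])
= compare 59 with rec_max([125, 96, 162, 4])
= compare 125 with rec_max([96, 162, 4])
= compare 96 with rec_max([162, 4])
= compare 162 with rec_max([4])
Base: rec_max([4]) = 4
compare 162 with 4: max = 162
compare 96 with 162: max = 162
compare 125 with 162: max = 162
compare 59 with 162: max = 162
compare 10 with 162: max = 162
compare 143 with 162: max = 162
= 162


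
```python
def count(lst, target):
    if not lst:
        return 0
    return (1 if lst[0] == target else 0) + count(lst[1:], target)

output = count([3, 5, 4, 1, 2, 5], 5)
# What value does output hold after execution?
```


count([3, 5, 4, 1, 2, 5], 5)
lst[0]=3 != 5: 0 + count([5, 4, 1, 2, 5], 5)
lst[0]=5 == 5: 1 + count([4, 1, 2, 5], 5)
lst[0]=4 != 5: 0 + count([1, 2, 5], 5)
lst[0]=1 != 5: 0 + count([2, 5], 5)
lst[0]=2 != 5: 0 + count([5], 5)
lst[0]=5 == 5: 1 + count([], 5)
= 2


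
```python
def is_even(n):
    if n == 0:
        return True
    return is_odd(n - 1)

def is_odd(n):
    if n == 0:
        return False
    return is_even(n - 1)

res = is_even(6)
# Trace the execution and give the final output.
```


is_even(6)
= is_odd(5)
= is_even(4)
= is_odd(3)
= is_even(2)
= is_odd(1)
= is_even(0)
n == 0: return True
= True


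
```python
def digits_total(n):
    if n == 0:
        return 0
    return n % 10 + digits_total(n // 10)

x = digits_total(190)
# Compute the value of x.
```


digits_total(190)
= 0 + digits_total(19)
= 0 + 9 + digits_total(1)
= 0 + 9 + 1 + digits_total(0)
= 0 + 9 + 1 + 0
= 10


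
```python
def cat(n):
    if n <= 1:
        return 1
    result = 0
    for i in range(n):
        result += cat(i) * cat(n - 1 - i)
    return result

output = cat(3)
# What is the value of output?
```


cat(3)
= sum of cat(i) * cat(3-1-i) for i in 0..2
First compute sub-values bottom-up:
  cat(0) = 1, cat(1) = 1
  cat(2) = 1*1 + 1*1 = 2
Now cat(3):
  cat(0)*cat(2) = 1*2 = 2
  cat(1)*cat(1) = 1*1 = 1
  cat(2)*cat(0) = 2*1 = 2
= 2 + 1 + 2
= 5


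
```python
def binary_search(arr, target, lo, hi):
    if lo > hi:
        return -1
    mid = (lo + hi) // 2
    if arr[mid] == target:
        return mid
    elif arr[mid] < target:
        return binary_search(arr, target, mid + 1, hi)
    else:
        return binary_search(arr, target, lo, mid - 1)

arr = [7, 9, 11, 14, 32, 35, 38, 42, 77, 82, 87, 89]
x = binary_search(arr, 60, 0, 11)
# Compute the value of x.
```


binary_search(arr, 60, 0, 11)
lo=0, hi=11, mid=5, arr[mid]=35
35 < 60, search right half
lo=6, hi=11, mid=8, arr[mid]=77
77 > 60, search left half
lo=6, hi=7, mid=6, arr[mid]=38
38 < 60, search right half
lo=7, hi=7, mid=7, arr[mid]=42
42 < 60, search right half
lo > hi, target not found, return -1
= -1


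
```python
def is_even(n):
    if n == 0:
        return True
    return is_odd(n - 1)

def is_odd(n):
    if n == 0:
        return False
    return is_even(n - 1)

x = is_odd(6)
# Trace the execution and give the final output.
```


is_odd(6)
= is_even(5)
= is_odd(4)
= is_even(3)
= is_odd(2)
= is_even(1)
= is_odd(0)
n == 0: return False
= False


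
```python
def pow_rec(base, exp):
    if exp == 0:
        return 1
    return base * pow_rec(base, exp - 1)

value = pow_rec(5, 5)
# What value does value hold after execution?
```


pow_rec(5, 5)
= 5 * pow_rec(5, 4)
= 5 * 5 * pow_rec(5, 3)
= 5 * 5 * 5 * pow_rec(5, 2)
= 5 * 5 * 5 * 5 * pow_rec(5, 1)
= 5 * 5 * 5 * 5 * 5 * pow_rec(5, 0)
= 5 * 5 * 5 * 5 * 5 * 1
= 3125


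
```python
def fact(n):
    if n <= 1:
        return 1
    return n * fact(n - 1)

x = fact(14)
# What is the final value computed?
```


fact(14)
= 14 * fact(13)
= 14 * 13 * fact(12)
= 14 * 13 * 12 * fact(11)
= 14 * 13 * 12 * 11 * fact(10)
= 14 * 13 * 12 * 11 * 10 * fact(9)
= 14 * 13 * 12 * 11 * 10 * 9 * fact(8)
= 14 * 13 * 12 * 11 * 10 * 9 * 8 * fact(7)
= 14 * 13 * 12 * 11 * 10 * 9 * 8 * 7 * fact(6)
= 14 * 13 * 12 * 11 * 10 * 9 * 8 * 7 * 6 * fact(5)
= 14 * 13 * 12 * 11 * 10 * 9 * 8 * 7 * 6 * 5 * fact(4)
= 14 * 13 * 12 * 11 * 10 * 9 * 8 * 7 * 6 * 5 * 4 * fact(3)
= 14 * 13 * 12 * 11 * 10 * 9 * 8 * 7 * 6 * 5 * 4 * 3 * fact(2)
= 14 * 13 * 12 * 11 * 10 * 9 * 8 * 7 * 6 * 5 * 4 * 3 * 2 * fact(1)
= 14 * 13 * 12 * 11 * 10 * 9 * 8 * 7 * 6 * 5 * 4 * 3 * 2 * 1
= 87178291200


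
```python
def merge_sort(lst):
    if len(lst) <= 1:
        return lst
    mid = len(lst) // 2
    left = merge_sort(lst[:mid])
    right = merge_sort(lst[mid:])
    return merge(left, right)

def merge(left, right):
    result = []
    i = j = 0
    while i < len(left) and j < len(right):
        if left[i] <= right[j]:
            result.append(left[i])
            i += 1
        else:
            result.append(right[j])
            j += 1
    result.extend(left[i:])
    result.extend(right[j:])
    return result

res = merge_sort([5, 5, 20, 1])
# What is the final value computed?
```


merge_sort([5, 5, 20, 1])
Split into [5, 5] and [20, 1]
Left sorted: [5, 5]
Right sorted: [1, 20]
Merge [5, 5] and [1, 20]
= [1, 5, 5, 20]


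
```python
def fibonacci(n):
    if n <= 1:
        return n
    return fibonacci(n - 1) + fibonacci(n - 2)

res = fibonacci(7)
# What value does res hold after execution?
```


fibonacci(7)
= fibonacci(6) + fibonacci(5)
= (fibonacci(5) + fibonacci(4)) + fibonacci(5)
Computing bottom-up: fibonacci(0)=0, fibonacci(1)=1, fibonacci(2)=1, fibonacci(3)=2, fibonacci(4)=3, fibonacci(5)=5, fibonacci(6)=8, fibonacci(7)=13
= 13


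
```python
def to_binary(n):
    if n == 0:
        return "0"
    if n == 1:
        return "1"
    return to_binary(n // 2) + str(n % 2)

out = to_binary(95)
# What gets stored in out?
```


to_binary(95)
= to_binary(47) + "1"
= to_binary(23) + "1" + "1"
= to_binary(11) + "1" + "1" + "1"
= to_binary(5) + "1" + "1" + "1" + "1"
= to_binary(2) + "1" + "1" + "1" + "1" + "1"
= to_binary(1) + "0" + "1" + "1" + "1" + "1" + "1"
= "1" + "0" + "1" + "1" + "1" + "1" + "1"
= "1011111"


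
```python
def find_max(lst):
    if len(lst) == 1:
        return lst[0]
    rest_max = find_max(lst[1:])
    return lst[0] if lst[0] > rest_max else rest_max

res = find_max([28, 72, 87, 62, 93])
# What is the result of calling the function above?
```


find_max([28, 72, 87, 62, 93])
= compare 28 with find_max([72, 87, 62, 93])
= compare 72 with find_max([87, 62, 93])
= compare 87 with find_max([62, 93])
= compare 62 with find_max([93])
Base: find_max([93]) = 93
compare 62 with 93: max = 93
compare 87 with 93: max = 93
compare 72 with 93: max = 93
compare 28 with 93: max = 93
= 93


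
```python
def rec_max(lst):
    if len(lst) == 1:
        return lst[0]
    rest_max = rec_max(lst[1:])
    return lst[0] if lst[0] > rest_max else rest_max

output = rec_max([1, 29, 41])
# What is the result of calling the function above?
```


rec_max([1, 29, 41])
= compare 1 with rec_max([29, 41])
= compare 29 with rec_max([41])
Base: rec_max([41]) = 41
compare 29 with 41: max = 41
compare 1 with 41: max = 41
= 41


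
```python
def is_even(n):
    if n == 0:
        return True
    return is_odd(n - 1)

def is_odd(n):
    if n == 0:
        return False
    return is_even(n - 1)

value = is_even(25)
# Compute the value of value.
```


is_even(25)
= is_odd(24)
= is_even(23)
= is_odd(22)
= is_even(21)
= is_odd(20)
= is_even(19)
= is_odd(18)
= is_even(17)
= is_odd(16)
= is_even(15)
= is_odd(14)
= is_even(13)
= is_odd(12)
= is_even(11)
= is_odd(10)
= is_even(9)
= is_odd(8)
= is_even(7)
= is_odd(6)
= is_even(5)
= is_odd(4)
= is_even(3)
= is_odd(2)
= is_even(1)
= is_odd(0)
n == 0: return False
= False


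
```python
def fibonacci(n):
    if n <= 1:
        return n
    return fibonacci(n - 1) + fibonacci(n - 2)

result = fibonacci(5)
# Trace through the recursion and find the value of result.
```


fibonacci(5)
= fibonacci(4) + fibonacci(3)
= (fibonacci(3) + fibonacci(2)) + fibonacci(3)
Computing bottom-up: fibonacci(0)=0, fibonacci(1)=1, fibonacci(2)=1, fibonacci(3)=2, fibonacci(4)=3, fibonacci(5)=5
= 5


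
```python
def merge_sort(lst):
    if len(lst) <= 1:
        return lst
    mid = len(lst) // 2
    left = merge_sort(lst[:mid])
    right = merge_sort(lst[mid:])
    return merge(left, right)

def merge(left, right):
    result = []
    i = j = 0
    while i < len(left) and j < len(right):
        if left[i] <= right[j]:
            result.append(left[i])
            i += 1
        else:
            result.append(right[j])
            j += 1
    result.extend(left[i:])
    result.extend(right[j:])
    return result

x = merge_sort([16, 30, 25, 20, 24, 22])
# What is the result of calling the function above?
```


merge_sort([16, 30, 25, 20, 24, 22])
Split into [16, 30, 25] and [20, 24, 22]
Left sorted: [16, 25, 30]
Right sorted: [20, 22, 24]
Merge [16, 25, 30] and [20, 22, 24]
= [16, 20, 22, 24, 25, 30]


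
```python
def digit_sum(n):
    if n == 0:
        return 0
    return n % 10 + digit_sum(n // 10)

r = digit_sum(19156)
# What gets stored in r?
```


digit_sum(19156)
= 6 + digit_sum(1915)
= 6 + 5 + digit_sum(191)
= 6 + 5 + 1 + digit_sum(19)
= 6 + 5 + 1 + 9 + digit_sum(1)
= 6 + 5 + 1 + 9 + 1 + digit_sum(0)
= 6 + 5 + 1 + 9 + 1 + 0
= 22


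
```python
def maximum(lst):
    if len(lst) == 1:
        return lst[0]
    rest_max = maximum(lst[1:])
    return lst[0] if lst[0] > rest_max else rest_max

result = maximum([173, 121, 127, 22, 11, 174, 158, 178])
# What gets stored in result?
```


maximum([173, 121, 127, 22, 11, 174, 158, 178])
= compare 173 with maximum([121, 127, 22, 11, 174, 158, 178])
= compare 121 with maximum([127, 22, 11, 174, 158, 178])
= compare 127 with maximum([22, 11, 174, 158, 178])
= compare 22 with maximum([11, 174, 158, 178])
= compare 11 with maximum([174, 158, 178])
= compare 174 with maximum([158, 178])
= compare 158 with maximum([178])
Base: maximum([178]) = 178
compare 158 with 178: max = 178
compare 174 with 178: max = 178
compare 11 with 178: max = 178
compare 22 with 178: max = 178
compare 127 with 178: max = 178
compare 121 with 178: max = 178
compare 173 with 178: max = 178
= 178


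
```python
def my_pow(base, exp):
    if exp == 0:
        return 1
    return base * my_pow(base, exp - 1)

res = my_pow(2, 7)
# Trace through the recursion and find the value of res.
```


my_pow(2, 7)
= 2 * my_pow(2, 6)
= 2 * 2 * my_pow(2, 5)
= 2 * 2 * 2 * my_pow(2, 4)
= 2 * 2 * 2 * 2 * my_pow(2, 3)
= 2 * 2 * 2 * 2 * 2 * my_pow(2, 2)
= 2 * 2 * 2 * 2 * 2 * 2 * my_pow(2, 1)
= 2 * 2 * 2 * 2 * 2 * 2 * 2 * my_pow(2, 0)
= 2 * 2 * 2 * 2 * 2 * 2 * 2 * 1
= 128


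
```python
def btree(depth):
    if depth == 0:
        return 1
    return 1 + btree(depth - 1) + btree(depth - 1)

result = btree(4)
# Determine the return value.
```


btree(4)
= 1 + btree(3) + btree(3)
= 1 + 2 * btree(3)
btree(k) = 2^(k+1) - 1
btree(0) = 1
btree(1) = 3
btree(2) = 7
btree(3) = 15
btree(4) = 31
btree(4) = 2^5 - 1 = 31


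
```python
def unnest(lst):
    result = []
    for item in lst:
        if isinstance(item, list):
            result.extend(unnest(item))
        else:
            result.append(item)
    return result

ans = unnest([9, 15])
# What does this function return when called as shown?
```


unnest([9, 15])
Processing each element:
  9 is not a list -> append 9
  15 is not a list -> append 15
= [9, 15]


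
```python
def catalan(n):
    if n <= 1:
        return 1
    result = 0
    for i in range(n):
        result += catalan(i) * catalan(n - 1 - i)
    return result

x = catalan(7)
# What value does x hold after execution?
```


catalan(7)
= sum of catalan(i) * catalan(7-1-i) for i in 0..6
First compute sub-values bottom-up:
  catalan(0) = 1, catalan(1) = 1
  catalan(2) = 1*1 + 1*1 = 2
  catalan(3) = 1*2 + 1*1 + 2*1 = 5
  catalan(4) = 1*5 + 1*2 + 2*1 + 5*1 = 14
  catalan(5) = 1*14 + 1*5 + 2*2 + 5*1 + 14*1 = 42
  catalan(6) = 1*42 + 1*14 + 2*5 + 5*2 + 14*1 + 42*1 = 132
Now catalan(7):
  catalan(0)*catalan(6) = 1*132 = 132
  catalan(1)*catalan(5) = 1*42 = 42
  catalan(2)*catalan(4) = 2*14 = 28
  catalan(3)*catalan(3) = 5*5 = 25
  catalan(4)*catalan(2) = 14*2 = 28
  catalan(5)*catalan(1) = 42*1 = 42
  catalan(6)*catalan(0) = 132*1 = 132
= 132 + 42 + 28 + 25 + 28 + 42 + 132
= 429


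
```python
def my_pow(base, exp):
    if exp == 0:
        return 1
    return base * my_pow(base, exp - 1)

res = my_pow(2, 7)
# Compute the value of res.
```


my_pow(2, 7)
= 2 * my_pow(2, 6)
= 2 * 2 * my_pow(2, 5)
= 2 * 2 * 2 * my_pow(2, 4)
= 2 * 2 * 2 * 2 * my_pow(2, 3)
= 2 * 2 * 2 * 2 * 2 * my_pow(2, 2)
= 2 * 2 * 2 * 2 * 2 * 2 * my_pow(2, 1)
= 2 * 2 * 2 * 2 * 2 * 2 * 2 * my_pow(2, 0)
= 2 * 2 * 2 * 2 * 2 * 2 * 2 * 1
= 128


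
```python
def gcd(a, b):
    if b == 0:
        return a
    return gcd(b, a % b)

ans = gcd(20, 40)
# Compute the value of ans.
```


gcd(20, 40)
= gcd(40, 20 % 40) = gcd(40, 20)
= gcd(20, 40 % 20) = gcd(20, 0)
b == 0, return a = 20


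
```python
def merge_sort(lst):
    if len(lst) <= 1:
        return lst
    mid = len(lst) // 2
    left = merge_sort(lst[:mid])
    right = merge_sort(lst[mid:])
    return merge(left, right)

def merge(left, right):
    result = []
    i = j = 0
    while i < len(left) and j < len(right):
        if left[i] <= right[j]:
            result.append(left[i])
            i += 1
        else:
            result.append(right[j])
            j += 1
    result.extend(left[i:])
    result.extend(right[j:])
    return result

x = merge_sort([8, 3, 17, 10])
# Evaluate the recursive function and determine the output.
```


merge_sort([8, 3, 17, 10])
Split into [8, 3] and [17, 10]
Left sorted: [3, 8]
Right sorted: [10, 17]
Merge [3, 8] and [10, 17]
= [3, 8, 10, 17]


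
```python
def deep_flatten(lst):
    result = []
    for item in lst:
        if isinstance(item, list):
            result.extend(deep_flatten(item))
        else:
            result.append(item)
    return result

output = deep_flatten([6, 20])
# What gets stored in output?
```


deep_flatten([6, 20])
Processing each element:
  6 is not a list -> append 6
  20 is not a list -> append 20
= [6, 20]


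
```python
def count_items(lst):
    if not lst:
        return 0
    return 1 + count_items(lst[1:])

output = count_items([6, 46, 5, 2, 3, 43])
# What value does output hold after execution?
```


count_items([6, 46, 5, 2, 3, 43])
= 1 + count_items([46, 5, 2, 3, 43])
= 1 + 1 + count_items([5, 2, 3, 43])
= 1 + 1 + 1 + count_items([2, 3, 43])
= 1 + 1 + 1 + 1 + count_items([3, 43])
= 1 + 1 + 1 + 1 + 1 + count_items([43])
= 1 + 1 + 1 + 1 + 1 + 1 + count_items([])
= 1 + 1 + 1 + 1 + 1 + 1 + 0
= 6
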